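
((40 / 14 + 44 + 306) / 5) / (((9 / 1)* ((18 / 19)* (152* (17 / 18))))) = 247 / 4284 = 0.06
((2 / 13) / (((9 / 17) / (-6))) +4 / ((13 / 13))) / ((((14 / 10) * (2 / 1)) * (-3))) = -220 / 819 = -0.27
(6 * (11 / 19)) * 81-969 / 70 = 355809 / 1330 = 267.53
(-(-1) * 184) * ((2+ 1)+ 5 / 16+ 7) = 3795 / 2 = 1897.50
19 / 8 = 2.38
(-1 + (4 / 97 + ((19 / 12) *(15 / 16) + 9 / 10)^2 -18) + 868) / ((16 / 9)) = 76408444737 / 158924800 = 480.78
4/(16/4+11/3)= 12/23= 0.52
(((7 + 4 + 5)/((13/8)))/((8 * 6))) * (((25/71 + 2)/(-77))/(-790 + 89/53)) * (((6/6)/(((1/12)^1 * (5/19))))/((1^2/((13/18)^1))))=141616/540986985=0.00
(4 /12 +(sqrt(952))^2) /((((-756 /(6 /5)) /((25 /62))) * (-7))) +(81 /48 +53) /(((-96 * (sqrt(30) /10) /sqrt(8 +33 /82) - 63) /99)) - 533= -17360956288379 /27705757968 +1750 * sqrt(423735) /42221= -599.64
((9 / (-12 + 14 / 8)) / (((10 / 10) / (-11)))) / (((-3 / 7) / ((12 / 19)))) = -11088 / 779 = -14.23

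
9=9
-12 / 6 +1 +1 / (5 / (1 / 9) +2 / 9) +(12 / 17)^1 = -1882 / 6919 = -0.27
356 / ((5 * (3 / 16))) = 5696 / 15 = 379.73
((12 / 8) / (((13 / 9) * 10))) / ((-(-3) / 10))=9 / 26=0.35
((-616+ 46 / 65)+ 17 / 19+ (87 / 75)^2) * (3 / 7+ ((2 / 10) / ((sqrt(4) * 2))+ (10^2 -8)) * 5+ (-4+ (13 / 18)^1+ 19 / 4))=-2755487950219 / 9725625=-283322.45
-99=-99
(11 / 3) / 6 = 11 / 18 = 0.61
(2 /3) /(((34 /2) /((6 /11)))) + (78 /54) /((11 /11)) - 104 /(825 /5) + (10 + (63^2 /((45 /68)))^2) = 1513488938257 /42075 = 35971216.60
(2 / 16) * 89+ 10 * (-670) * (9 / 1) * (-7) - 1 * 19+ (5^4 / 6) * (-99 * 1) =3294237 / 8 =411779.62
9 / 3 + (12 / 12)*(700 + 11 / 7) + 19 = 5065 / 7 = 723.57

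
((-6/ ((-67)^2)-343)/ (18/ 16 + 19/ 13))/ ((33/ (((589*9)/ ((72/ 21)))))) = -82528149067/ 13282951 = -6213.09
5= 5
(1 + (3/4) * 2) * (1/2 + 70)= 176.25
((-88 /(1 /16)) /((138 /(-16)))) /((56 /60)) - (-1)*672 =136352 /161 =846.91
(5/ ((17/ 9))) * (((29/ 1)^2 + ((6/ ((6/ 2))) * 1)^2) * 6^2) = 1368900/ 17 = 80523.53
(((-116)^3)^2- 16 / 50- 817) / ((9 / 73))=4446423287647591 / 225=19761881278433.74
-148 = -148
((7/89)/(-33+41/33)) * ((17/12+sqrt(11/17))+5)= -5929/373088 - 231 * sqrt(187)/1585624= -0.02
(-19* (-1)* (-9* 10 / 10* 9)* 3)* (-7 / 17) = 32319 / 17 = 1901.12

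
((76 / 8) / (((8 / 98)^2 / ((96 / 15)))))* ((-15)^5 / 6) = -2309461875 / 2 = -1154730937.50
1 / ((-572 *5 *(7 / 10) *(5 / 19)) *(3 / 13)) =-0.01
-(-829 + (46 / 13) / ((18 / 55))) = 95728 / 117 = 818.19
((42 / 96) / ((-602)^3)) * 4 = -0.00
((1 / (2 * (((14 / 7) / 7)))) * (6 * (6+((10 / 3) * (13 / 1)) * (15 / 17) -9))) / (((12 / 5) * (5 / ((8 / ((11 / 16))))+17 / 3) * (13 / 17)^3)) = 56.55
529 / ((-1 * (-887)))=529 / 887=0.60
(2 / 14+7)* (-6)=-300 / 7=-42.86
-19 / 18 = -1.06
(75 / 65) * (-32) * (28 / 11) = -13440 / 143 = -93.99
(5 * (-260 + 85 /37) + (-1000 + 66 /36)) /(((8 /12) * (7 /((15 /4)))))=-7614645 /4144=-1837.51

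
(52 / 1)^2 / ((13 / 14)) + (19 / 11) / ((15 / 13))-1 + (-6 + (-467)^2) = 36464257 / 165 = 220995.50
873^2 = 762129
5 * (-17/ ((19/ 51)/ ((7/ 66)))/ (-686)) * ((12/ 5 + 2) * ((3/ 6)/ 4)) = 289/ 14896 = 0.02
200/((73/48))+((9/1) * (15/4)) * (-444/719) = 5808495/52487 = 110.67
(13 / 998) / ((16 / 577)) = 7501 / 15968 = 0.47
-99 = -99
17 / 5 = 3.40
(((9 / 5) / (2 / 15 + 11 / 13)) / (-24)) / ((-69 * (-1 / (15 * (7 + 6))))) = -7605 / 35144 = -0.22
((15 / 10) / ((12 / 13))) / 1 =13 / 8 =1.62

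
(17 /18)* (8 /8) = 17 /18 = 0.94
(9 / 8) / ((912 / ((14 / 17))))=21 / 20672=0.00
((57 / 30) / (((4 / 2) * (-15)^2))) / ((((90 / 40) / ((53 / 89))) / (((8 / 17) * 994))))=8007664 / 15319125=0.52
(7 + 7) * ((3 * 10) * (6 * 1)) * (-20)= -50400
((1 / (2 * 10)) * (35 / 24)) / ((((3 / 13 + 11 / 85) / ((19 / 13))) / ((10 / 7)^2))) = 40375 / 66864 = 0.60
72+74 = 146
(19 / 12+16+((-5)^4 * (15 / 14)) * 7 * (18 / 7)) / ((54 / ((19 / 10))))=19265563 / 45360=424.73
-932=-932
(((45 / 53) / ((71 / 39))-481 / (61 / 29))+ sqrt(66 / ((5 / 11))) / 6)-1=-52612575 / 229543+ 11 *sqrt(30) / 30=-227.20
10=10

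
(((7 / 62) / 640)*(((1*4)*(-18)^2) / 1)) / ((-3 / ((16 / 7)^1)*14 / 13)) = -351 / 2170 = -0.16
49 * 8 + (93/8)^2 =33737/64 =527.14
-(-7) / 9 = 7 / 9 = 0.78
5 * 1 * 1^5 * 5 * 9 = 225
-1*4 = -4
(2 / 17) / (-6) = -1 / 51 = -0.02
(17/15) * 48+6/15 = 274/5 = 54.80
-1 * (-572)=572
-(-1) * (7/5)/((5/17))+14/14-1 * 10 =-106/25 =-4.24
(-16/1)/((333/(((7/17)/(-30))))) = 56/84915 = 0.00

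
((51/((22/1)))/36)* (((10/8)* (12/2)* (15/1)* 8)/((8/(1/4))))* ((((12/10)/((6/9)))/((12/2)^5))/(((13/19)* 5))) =323/2635776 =0.00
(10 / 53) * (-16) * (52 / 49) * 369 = -3070080 / 2597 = -1182.16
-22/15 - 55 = -847/15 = -56.47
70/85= 14/17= 0.82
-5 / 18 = -0.28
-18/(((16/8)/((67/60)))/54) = -5427/10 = -542.70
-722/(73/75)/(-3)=18050/73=247.26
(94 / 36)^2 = 2209 / 324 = 6.82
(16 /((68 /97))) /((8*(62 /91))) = 8827 /2108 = 4.19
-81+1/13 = -1052/13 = -80.92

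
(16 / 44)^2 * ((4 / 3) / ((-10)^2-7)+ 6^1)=26848 / 33759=0.80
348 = 348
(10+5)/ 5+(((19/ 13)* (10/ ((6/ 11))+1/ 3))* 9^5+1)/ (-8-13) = -20941906/ 273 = -76710.28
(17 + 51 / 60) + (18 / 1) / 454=17.89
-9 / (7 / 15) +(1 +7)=-79 / 7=-11.29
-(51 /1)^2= -2601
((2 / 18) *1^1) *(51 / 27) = 17 / 81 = 0.21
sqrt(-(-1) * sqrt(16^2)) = 4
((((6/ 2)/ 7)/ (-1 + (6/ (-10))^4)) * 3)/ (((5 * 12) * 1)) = -375/ 15232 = -0.02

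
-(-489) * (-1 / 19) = -489 / 19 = -25.74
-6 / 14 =-3 / 7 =-0.43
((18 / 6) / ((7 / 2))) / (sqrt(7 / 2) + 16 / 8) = 24 / 7 - 6 * sqrt(14) / 7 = 0.22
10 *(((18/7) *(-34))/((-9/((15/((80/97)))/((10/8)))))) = 9894/7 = 1413.43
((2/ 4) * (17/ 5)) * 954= 8109/ 5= 1621.80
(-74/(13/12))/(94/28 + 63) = -12432/12077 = -1.03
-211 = -211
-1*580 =-580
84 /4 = 21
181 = 181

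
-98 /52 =-49 /26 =-1.88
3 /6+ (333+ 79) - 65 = 695 /2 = 347.50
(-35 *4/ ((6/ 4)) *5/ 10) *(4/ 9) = -560/ 27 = -20.74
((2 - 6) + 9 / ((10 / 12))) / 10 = 17 / 25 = 0.68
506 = 506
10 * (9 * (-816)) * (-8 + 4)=293760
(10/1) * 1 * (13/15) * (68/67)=1768/201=8.80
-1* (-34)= 34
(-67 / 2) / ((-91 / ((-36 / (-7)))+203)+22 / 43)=-51858 / 287645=-0.18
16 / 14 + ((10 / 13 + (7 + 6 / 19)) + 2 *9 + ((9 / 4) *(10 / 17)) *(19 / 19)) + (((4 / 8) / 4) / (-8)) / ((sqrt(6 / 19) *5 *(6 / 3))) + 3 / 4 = 29.30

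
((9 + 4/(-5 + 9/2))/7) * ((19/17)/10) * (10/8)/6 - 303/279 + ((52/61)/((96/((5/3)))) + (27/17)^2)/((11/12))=3403987003/2019860304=1.69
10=10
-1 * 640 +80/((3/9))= -400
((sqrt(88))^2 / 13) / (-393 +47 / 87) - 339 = -1710003 / 5044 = -339.02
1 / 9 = 0.11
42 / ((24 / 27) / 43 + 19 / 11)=25542 / 1063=24.03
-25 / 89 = -0.28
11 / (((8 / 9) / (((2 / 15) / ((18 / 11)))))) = 121 / 120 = 1.01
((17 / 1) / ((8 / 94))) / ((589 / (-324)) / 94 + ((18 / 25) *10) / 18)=30417930 / 57967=524.75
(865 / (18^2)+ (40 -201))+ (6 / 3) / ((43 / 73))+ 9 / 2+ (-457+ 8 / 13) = -109904723 / 181116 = -606.82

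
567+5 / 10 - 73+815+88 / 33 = 7873 / 6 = 1312.17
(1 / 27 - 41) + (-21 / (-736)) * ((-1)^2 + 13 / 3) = -50687 / 1242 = -40.81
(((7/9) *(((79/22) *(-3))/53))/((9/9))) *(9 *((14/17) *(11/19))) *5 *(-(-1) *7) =-406455/17119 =-23.74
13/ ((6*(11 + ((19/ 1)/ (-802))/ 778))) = 4055714/ 20590491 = 0.20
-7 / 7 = -1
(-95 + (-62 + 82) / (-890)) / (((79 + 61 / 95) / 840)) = -112478100 / 112229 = -1002.22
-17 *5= -85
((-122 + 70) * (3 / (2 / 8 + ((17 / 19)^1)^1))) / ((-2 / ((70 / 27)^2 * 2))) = 19364800 / 21141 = 915.98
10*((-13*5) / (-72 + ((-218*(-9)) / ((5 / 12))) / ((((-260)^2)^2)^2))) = 8483599498400000000000 / 939721790591999997057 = 9.03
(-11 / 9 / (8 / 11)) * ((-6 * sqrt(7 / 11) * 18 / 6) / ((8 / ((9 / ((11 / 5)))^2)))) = 2025 * sqrt(77) / 352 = 50.48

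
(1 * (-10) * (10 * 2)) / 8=-25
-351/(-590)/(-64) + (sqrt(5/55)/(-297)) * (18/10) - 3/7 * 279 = -31607577/264320 - sqrt(11)/1815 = -119.58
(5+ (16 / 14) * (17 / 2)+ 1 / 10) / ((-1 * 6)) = -1037 / 420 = -2.47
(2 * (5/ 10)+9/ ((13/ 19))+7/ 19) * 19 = 3587/ 13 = 275.92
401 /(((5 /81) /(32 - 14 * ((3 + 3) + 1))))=-2143746 /5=-428749.20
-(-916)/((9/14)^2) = 179536/81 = 2216.49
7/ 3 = 2.33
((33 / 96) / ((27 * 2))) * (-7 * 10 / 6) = -385 / 5184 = -0.07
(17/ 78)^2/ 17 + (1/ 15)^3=7051/ 2281500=0.00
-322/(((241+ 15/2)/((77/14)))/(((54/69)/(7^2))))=-396/3479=-0.11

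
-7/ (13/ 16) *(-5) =560/ 13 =43.08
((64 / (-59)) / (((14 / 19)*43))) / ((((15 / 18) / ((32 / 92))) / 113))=-3297792 / 2042285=-1.61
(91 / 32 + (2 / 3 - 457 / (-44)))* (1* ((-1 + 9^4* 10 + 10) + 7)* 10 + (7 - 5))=1605107475 / 176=9119928.84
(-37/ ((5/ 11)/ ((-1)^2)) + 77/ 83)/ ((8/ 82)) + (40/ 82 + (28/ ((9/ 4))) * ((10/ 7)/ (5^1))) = -125692841/ 153135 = -820.80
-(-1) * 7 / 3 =2.33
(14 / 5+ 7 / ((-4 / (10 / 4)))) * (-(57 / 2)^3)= 11667159 / 320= 36459.87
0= 0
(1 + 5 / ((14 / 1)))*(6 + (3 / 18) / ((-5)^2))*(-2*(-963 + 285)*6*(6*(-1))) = -397943.38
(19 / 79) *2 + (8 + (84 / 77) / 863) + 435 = 332588203 / 749947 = 443.48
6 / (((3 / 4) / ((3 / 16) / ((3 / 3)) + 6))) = 49.50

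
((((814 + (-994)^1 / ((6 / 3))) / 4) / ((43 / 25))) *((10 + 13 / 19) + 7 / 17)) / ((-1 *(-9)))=7100800 / 125001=56.81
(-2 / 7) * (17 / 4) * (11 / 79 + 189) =-127007 / 553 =-229.67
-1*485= -485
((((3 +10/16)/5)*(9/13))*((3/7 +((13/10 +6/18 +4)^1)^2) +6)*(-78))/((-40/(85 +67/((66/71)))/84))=19713462153/40000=492836.55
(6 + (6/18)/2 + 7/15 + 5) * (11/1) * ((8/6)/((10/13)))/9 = 49907/2025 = 24.65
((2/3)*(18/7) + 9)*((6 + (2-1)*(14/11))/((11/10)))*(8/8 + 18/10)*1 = 24000/121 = 198.35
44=44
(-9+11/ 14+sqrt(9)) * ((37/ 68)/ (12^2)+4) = -2861965/ 137088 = -20.88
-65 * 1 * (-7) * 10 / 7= 650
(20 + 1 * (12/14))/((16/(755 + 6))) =55553/56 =992.02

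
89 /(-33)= -2.70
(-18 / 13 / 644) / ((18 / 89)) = -89 / 8372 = -0.01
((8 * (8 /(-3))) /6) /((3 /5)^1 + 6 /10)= -80 /27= -2.96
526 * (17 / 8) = 4471 / 4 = 1117.75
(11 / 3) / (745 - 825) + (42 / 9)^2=15647 / 720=21.73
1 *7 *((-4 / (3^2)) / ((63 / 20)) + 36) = 20332 / 81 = 251.01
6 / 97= 0.06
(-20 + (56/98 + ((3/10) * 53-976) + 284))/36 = -16229/840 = -19.32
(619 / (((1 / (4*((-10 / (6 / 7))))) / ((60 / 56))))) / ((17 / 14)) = -433300 / 17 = -25488.24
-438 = -438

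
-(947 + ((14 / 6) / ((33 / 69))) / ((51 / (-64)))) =-1583497 / 1683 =-940.88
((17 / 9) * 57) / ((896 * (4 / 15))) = 1615 / 3584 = 0.45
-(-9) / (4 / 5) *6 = 135 / 2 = 67.50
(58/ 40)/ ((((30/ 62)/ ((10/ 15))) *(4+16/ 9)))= 899/ 2600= 0.35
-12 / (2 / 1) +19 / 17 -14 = -321 / 17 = -18.88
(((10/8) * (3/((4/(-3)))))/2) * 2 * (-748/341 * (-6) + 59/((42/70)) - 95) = -11505/248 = -46.39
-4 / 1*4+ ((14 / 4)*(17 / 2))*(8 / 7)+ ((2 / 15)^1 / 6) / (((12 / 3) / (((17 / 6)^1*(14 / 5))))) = 48719 / 2700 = 18.04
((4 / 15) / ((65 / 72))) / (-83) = -96 / 26975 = -0.00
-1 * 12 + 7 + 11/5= -14/5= -2.80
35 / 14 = 5 / 2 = 2.50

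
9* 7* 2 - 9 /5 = 621 /5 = 124.20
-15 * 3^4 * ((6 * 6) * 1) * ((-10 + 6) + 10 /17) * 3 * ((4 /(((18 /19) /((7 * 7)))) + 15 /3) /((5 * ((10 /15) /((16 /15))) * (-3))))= -860072256 /85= -10118497.13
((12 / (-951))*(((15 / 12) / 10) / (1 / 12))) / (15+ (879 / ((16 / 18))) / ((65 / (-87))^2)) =-67600 / 6380719601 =-0.00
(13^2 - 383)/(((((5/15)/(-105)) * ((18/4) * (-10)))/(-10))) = 14980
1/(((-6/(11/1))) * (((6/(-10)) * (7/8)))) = 220/63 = 3.49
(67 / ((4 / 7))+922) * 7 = 29099 / 4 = 7274.75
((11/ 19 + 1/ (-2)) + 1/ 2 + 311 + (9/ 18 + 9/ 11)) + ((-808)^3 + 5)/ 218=-55118096072/ 22781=-2419476.58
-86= -86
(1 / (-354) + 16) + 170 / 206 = 613379 / 36462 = 16.82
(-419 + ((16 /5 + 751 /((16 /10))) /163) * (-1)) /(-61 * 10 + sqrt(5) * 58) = 79772707 * sqrt(5) /1158212800 + 167797763 /231642560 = 0.88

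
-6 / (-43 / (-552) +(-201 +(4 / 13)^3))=7276464 / 243631745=0.03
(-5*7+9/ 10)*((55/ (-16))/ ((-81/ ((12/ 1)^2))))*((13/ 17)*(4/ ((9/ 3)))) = -97526/ 459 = -212.47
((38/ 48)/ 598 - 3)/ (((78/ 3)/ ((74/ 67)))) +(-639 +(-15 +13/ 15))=-40830728453/ 62502960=-653.26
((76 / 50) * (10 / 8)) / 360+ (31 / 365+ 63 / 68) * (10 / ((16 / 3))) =16991683 / 8935200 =1.90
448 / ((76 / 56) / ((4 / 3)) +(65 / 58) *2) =137.46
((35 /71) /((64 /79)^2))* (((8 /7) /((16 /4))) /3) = 31205 /436224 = 0.07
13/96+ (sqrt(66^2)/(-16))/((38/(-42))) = 8563/1824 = 4.69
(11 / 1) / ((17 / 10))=110 / 17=6.47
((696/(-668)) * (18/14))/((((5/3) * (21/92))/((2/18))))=-16008/40915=-0.39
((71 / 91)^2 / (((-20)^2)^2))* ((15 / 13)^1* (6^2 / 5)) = 136107 / 4306120000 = 0.00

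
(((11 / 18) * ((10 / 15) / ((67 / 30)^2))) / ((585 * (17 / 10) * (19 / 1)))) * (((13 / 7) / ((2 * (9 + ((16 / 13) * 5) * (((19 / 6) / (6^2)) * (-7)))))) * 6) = 85800 / 18563671441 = 0.00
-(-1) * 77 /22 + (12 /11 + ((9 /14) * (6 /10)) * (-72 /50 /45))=440687 /96250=4.58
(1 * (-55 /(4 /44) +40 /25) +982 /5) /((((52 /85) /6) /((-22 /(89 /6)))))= 6849810 /1157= 5920.32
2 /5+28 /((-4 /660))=-23098 /5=-4619.60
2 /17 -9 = -151 /17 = -8.88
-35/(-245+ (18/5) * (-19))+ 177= 277534/1567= 177.11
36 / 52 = 9 / 13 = 0.69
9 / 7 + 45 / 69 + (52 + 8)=9972 / 161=61.94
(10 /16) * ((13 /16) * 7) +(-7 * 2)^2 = 25543 /128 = 199.55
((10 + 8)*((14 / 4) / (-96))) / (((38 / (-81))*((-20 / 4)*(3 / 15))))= -1701 / 1216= -1.40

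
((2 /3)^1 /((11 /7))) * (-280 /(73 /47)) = -184240 /2409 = -76.48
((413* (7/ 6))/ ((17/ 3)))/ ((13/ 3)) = 8673/ 442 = 19.62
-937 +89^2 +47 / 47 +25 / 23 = 160680 / 23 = 6986.09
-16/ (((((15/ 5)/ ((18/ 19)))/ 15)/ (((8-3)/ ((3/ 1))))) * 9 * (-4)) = 200/ 57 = 3.51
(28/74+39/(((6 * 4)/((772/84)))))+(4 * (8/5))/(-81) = 12783671/839160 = 15.23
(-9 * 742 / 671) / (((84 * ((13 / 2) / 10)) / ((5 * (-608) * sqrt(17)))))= 4833600 * sqrt(17) / 8723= 2284.70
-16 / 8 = -2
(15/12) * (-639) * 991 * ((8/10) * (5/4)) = -3166245/4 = -791561.25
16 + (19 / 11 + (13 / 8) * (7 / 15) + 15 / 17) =434617 / 22440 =19.37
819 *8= 6552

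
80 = 80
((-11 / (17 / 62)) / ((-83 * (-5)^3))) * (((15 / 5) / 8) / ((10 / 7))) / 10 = -7161 / 70550000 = -0.00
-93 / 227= -0.41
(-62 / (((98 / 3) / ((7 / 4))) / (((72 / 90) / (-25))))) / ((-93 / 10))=-2 / 175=-0.01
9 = 9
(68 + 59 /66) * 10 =22735 /33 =688.94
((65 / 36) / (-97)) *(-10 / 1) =325 / 1746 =0.19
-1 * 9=-9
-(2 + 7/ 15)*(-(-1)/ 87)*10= -74/ 261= -0.28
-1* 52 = -52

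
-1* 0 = 0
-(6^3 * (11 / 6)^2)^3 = -382657176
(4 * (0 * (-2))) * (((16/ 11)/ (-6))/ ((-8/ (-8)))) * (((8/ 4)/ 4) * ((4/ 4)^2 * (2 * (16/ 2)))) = 0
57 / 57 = 1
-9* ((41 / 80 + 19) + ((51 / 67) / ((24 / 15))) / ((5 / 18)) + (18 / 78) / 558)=-191.03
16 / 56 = 2 / 7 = 0.29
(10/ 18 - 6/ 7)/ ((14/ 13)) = -247/ 882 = -0.28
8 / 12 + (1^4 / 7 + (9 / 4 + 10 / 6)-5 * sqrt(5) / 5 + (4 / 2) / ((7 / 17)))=7.35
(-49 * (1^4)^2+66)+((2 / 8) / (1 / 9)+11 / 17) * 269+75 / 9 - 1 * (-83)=181079 / 204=887.64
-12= -12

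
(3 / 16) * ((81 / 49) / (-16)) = -243 / 12544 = -0.02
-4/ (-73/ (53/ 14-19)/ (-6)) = 2556/ 511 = 5.00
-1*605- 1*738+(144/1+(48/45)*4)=-17921/15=-1194.73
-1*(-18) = 18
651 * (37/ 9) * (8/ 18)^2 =128464/ 243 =528.66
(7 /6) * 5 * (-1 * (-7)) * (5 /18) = 1225 /108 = 11.34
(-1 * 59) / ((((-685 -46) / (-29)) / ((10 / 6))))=-8555 / 2193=-3.90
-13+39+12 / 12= 27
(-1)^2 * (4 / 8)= 1 / 2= 0.50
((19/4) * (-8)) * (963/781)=-36594/781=-46.86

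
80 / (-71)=-80 / 71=-1.13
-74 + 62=-12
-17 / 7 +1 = -10 / 7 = -1.43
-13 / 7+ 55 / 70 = -15 / 14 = -1.07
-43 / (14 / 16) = -49.14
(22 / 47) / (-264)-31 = -17485 / 564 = -31.00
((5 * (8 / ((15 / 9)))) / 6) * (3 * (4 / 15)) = 16 / 5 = 3.20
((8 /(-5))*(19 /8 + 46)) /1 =-387 /5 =-77.40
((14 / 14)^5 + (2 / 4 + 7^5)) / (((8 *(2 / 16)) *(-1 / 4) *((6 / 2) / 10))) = -672340 / 3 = -224113.33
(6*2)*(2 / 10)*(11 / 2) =66 / 5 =13.20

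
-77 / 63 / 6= -11 / 54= -0.20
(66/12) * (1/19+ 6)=1265/38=33.29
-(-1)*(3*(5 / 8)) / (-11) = -15 / 88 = -0.17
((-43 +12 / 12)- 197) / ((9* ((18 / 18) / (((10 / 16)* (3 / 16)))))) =-1195 / 384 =-3.11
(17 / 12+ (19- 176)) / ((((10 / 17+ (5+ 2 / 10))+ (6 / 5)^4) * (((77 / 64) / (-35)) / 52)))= 29936.41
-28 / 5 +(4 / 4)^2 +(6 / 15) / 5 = -4.52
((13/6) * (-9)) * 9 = -351/2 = -175.50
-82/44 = -41/22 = -1.86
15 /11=1.36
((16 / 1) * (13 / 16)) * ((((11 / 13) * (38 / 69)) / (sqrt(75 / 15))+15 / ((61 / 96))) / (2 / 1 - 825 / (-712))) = 297616 * sqrt(5) / 775905+1025280 / 10553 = 98.01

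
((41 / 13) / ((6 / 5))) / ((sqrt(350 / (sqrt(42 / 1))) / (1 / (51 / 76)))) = 779 * 14^(3 / 4) * 3^(1 / 4) / 13923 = 0.53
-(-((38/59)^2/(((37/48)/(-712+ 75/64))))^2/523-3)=2453453998279482/8675872950307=282.79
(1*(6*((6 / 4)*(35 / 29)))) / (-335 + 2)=-35 / 1073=-0.03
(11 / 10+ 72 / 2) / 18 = 371 / 180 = 2.06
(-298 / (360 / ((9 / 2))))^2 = 22201 / 1600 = 13.88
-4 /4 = -1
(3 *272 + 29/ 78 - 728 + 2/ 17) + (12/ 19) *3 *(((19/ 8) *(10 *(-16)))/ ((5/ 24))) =-3367.51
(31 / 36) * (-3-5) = -62 / 9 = -6.89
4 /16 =1 /4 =0.25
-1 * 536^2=-287296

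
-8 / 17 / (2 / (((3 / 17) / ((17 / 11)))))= -132 / 4913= -0.03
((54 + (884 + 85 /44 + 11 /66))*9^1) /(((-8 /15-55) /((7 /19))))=-5584185 /99484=-56.13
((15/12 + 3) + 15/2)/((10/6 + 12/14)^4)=9140607/31561924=0.29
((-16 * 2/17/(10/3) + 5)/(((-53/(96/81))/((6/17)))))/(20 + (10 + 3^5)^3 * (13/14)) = -0.00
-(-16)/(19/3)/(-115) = -48/2185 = -0.02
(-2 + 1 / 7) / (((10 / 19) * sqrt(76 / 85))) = -13 * sqrt(1615) / 140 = -3.73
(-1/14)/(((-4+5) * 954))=-1/13356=-0.00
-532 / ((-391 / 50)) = 26600 / 391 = 68.03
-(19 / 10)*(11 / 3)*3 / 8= -209 / 80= -2.61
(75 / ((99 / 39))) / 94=325 / 1034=0.31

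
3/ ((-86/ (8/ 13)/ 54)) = -648/ 559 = -1.16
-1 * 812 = -812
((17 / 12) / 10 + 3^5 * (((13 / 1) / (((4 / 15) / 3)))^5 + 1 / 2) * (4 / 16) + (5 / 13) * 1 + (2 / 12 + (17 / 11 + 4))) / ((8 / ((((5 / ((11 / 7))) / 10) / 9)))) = 249983267602771355149 / 13916897280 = 17962571870.24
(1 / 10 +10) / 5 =101 / 50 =2.02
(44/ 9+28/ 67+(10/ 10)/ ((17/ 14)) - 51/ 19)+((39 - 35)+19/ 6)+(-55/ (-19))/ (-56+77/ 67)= 10.56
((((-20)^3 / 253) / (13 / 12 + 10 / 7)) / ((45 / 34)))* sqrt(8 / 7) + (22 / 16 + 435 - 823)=-3093 / 8 - 435200* sqrt(14) / 160149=-396.79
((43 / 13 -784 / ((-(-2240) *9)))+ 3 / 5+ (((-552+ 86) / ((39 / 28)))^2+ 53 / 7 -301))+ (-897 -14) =23579395363 / 212940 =110732.58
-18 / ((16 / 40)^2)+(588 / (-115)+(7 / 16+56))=-112563 / 1840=-61.18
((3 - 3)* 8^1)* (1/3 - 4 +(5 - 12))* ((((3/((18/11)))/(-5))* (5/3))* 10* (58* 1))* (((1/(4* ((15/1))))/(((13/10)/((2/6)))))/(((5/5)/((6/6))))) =0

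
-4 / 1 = -4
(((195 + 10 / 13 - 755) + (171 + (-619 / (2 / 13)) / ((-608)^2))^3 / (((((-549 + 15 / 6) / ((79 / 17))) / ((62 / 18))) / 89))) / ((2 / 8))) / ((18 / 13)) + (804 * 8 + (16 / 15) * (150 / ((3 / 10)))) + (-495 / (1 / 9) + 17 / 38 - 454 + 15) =-5724449695255047872428584112837 / 152056704376516449927168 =-37646808.92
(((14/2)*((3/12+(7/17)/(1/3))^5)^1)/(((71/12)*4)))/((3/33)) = 2427833215731/103229283328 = 23.52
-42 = -42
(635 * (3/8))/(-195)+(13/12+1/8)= -1/78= -0.01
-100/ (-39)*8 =800/ 39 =20.51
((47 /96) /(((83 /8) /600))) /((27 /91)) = 95.43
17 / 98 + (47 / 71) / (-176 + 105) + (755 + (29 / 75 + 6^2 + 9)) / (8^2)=15022321661 / 1185643200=12.67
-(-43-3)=46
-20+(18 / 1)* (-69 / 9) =-158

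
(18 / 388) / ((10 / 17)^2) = 2601 / 19400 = 0.13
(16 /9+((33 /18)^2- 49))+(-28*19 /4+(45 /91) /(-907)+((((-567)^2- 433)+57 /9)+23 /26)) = 953459898815 /2971332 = 320886.36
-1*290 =-290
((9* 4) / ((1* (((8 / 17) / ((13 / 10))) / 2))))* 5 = 1989 / 2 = 994.50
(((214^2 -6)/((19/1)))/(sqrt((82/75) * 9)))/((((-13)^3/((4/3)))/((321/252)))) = -644675 * sqrt(246)/17024553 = -0.59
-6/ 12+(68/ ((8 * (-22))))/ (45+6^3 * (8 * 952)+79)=-36193977/ 72387920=-0.50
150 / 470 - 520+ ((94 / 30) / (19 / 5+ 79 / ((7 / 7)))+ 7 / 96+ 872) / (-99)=-48866523895 / 92464416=-528.49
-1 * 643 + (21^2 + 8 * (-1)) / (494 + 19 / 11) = -3501516 / 5453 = -642.13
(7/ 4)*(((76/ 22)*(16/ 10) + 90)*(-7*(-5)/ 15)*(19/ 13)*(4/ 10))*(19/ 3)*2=2888.52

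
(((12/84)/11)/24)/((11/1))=0.00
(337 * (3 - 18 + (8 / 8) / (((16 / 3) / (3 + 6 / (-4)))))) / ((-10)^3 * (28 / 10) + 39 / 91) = 1111089 / 627104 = 1.77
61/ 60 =1.02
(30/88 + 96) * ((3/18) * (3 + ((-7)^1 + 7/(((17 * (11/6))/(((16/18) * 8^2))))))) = 579801/4114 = 140.93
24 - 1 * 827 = -803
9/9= 1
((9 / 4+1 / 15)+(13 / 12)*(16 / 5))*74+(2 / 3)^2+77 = 45487 / 90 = 505.41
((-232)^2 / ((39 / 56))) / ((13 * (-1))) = -3014144 / 507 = -5945.06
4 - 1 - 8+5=0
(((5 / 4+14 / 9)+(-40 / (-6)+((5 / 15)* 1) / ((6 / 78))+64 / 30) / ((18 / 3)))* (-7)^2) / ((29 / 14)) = 118.14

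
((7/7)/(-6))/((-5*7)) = 1/210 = 0.00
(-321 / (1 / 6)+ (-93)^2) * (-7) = -47061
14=14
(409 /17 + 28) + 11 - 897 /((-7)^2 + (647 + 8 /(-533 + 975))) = 161525011 /2614940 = 61.77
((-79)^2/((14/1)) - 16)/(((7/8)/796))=19158128/49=390982.20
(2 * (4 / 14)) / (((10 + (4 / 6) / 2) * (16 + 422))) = 2 / 15841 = 0.00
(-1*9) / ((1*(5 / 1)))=-9 / 5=-1.80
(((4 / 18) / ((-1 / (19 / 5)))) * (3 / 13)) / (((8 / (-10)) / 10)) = 95 / 39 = 2.44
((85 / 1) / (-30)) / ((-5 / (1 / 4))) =17 / 120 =0.14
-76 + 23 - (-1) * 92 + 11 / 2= 44.50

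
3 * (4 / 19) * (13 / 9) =0.91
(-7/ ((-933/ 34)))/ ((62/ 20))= 2380/ 28923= 0.08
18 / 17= 1.06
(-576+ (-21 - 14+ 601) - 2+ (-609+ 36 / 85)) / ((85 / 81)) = -4272669 / 7225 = -591.37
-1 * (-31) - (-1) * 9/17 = 536/17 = 31.53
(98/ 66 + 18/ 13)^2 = 1515361/ 184041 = 8.23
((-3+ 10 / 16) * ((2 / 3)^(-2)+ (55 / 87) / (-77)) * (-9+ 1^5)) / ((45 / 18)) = 103759 / 6090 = 17.04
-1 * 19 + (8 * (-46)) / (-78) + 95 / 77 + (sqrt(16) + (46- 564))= -1582726 / 3003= -527.05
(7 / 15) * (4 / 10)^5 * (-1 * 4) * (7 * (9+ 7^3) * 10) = -4415488 / 9375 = -470.99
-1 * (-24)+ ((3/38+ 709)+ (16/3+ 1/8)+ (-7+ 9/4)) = 334607/456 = 733.79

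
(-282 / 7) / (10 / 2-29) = 47 / 28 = 1.68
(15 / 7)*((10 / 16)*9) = 675 / 56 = 12.05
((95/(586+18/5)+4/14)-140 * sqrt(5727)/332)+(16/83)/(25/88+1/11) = 4937437/5138364-35 * sqrt(5727)/83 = -30.95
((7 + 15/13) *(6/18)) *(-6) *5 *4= -4240/13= -326.15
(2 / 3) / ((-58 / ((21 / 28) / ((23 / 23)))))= -1 / 116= -0.01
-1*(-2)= 2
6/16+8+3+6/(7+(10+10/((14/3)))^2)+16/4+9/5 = 162843/9460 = 17.21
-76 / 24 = -19 / 6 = -3.17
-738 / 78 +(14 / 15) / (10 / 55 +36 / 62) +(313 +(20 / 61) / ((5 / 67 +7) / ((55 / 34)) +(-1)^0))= 717959805107 / 2355328950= 304.82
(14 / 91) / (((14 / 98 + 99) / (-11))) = -77 / 4511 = -0.02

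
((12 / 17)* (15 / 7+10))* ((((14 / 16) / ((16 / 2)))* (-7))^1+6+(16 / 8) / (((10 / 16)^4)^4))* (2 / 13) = 15462820269567147 / 3173828125000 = 4871.98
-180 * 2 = -360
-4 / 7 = -0.57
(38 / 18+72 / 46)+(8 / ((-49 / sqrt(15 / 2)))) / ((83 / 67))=761 / 207- 268* sqrt(30) / 4067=3.32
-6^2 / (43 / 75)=-2700 / 43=-62.79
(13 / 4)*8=26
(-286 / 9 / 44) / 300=-13 / 5400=-0.00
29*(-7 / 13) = -203 / 13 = -15.62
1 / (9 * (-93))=-1 / 837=-0.00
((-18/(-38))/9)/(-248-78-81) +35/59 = 270596/456247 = 0.59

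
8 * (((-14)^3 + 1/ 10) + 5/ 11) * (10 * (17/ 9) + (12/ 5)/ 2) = -121248096/ 275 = -440902.17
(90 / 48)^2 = 225 / 64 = 3.52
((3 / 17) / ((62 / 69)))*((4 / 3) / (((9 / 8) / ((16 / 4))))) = 1472 / 1581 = 0.93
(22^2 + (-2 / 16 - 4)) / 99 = 349 / 72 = 4.85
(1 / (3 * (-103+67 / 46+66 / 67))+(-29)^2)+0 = 781927601 / 929763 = 841.00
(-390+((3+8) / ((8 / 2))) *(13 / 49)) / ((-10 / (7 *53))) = 4043741 / 280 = 14441.93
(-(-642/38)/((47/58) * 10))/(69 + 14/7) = 0.03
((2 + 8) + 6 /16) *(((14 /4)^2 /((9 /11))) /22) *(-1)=-4067 /576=-7.06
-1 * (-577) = 577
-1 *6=-6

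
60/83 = 0.72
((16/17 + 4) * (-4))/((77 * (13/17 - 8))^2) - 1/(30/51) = -1.70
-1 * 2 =-2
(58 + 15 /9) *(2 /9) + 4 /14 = 2560 /189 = 13.54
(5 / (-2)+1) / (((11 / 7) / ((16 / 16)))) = -21 / 22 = -0.95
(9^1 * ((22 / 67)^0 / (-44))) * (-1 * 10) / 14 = 45 / 308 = 0.15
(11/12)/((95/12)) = 11/95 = 0.12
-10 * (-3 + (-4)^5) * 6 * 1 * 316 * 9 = 175247280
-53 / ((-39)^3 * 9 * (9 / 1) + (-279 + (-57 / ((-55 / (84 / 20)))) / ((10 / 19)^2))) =1457500 / 132140312883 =0.00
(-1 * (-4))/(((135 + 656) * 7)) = 4/5537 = 0.00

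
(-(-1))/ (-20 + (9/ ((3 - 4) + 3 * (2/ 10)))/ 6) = -4/ 95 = -0.04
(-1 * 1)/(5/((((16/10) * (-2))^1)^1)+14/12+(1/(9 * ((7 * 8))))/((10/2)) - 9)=0.11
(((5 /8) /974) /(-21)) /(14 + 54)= -5 /11126976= -0.00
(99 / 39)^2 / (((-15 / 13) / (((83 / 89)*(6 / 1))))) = -31.25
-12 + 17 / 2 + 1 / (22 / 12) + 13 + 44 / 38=4683 / 418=11.20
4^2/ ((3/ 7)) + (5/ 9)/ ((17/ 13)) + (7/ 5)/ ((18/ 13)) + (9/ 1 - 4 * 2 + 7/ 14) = 30806/ 765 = 40.27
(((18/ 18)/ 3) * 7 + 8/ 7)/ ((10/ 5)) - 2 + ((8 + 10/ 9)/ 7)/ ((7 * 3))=-529/ 2646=-0.20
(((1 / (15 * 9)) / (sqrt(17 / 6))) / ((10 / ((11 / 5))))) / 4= 11 * sqrt(102) / 459000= 0.00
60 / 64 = 15 / 16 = 0.94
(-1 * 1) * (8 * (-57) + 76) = 380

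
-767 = -767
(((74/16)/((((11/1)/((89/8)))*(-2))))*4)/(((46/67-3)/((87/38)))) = 19194897/2073280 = 9.26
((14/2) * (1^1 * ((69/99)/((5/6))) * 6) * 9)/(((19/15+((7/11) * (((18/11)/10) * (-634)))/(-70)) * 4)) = 35.77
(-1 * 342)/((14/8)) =-1368/7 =-195.43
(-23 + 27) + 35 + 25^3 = 15664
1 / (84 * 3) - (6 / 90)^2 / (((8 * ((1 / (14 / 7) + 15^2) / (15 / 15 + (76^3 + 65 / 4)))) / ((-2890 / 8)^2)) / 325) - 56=-111217773307493 / 2424576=-45871019.64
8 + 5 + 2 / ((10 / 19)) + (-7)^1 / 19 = 1561 / 95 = 16.43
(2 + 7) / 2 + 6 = 21 / 2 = 10.50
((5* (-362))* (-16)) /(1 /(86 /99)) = 2490560 /99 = 25157.17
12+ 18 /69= 282 /23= 12.26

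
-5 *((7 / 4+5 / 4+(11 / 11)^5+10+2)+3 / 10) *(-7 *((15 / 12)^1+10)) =51345 / 8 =6418.12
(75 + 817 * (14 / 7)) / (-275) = -1709 / 275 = -6.21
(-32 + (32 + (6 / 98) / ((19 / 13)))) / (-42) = -13 / 13034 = -0.00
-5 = -5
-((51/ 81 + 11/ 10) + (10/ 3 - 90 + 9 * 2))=18073/ 270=66.94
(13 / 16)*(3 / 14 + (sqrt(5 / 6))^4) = 2977 / 4032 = 0.74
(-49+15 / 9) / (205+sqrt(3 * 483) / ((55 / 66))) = -0.19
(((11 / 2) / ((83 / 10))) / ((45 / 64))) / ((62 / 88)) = 30976 / 23157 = 1.34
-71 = -71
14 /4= 7 /2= 3.50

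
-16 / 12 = -4 / 3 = -1.33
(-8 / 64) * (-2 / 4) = 1 / 16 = 0.06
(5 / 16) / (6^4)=5 / 20736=0.00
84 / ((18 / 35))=163.33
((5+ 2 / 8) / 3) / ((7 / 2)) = 1 / 2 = 0.50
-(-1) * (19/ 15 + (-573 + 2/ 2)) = -570.73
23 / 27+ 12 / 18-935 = -25204 / 27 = -933.48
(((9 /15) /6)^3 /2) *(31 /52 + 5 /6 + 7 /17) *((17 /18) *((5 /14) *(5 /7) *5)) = 4883 /4402944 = 0.00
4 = 4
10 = 10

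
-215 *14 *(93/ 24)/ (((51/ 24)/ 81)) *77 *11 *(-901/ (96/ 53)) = 2997071524755/ 16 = 187316970297.19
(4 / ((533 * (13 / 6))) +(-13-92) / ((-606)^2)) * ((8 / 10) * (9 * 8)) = 64688952 / 353413645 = 0.18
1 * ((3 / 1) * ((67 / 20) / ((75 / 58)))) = 1943 / 250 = 7.77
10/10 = 1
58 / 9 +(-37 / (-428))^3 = 4547815493 / 705624768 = 6.45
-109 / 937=-0.12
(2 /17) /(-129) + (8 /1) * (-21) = -368426 /2193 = -168.00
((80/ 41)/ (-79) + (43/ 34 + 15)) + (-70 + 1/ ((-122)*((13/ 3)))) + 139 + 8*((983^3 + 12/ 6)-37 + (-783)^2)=332019668220192564/ 43664959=7603801213.24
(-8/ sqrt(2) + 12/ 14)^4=2798608/ 2401 - 153984 * sqrt(2)/ 343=530.71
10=10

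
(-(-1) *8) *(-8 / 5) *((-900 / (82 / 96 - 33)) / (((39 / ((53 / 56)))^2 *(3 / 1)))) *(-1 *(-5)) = -0.35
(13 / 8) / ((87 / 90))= 195 / 116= 1.68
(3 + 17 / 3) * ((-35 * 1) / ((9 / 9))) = -910 / 3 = -303.33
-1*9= -9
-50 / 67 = -0.75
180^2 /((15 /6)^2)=5184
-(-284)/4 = 71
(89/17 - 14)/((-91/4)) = 596/1547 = 0.39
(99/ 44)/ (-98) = -9/ 392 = -0.02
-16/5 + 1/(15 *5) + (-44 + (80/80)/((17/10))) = -59413/1275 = -46.60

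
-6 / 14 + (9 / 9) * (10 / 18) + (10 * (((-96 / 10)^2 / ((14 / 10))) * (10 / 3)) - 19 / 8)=1104787 / 504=2192.04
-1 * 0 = 0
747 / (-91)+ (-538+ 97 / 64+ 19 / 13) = -3163781 / 5824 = -543.23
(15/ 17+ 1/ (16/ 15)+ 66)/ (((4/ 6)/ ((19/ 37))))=1051479/ 20128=52.24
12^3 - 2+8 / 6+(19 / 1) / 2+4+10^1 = 10505 / 6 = 1750.83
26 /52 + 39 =79 /2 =39.50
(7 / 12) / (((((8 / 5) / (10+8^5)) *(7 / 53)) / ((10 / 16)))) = 7238475 / 128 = 56550.59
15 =15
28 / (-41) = -28 / 41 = -0.68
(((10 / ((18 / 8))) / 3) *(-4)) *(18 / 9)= -320 / 27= -11.85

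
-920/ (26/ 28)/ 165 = -2576/ 429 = -6.00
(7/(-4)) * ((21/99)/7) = -7/132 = -0.05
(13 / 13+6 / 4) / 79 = 5 / 158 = 0.03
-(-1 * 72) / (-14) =-36 / 7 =-5.14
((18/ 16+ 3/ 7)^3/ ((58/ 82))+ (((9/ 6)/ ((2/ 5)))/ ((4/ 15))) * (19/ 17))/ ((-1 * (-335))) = 62749179/ 1000133120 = 0.06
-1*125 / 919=-125 / 919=-0.14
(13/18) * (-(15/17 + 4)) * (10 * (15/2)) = -264.46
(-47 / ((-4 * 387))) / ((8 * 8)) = 47 / 99072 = 0.00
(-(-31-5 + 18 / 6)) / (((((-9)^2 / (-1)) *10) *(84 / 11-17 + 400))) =-121 / 1160190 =-0.00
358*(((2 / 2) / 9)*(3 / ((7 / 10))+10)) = 35800 / 63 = 568.25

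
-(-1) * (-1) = -1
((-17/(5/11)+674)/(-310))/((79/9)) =-28647/122450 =-0.23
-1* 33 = -33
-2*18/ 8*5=-45/ 2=-22.50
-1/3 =-0.33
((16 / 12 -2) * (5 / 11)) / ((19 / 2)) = -20 / 627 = -0.03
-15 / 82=-0.18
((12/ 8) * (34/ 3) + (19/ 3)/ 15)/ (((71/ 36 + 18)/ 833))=2612288/ 3595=726.64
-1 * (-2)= 2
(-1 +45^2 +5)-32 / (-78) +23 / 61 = 4828864 / 2379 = 2029.79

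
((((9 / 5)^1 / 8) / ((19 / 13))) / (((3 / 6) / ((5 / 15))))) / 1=39 / 380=0.10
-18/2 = -9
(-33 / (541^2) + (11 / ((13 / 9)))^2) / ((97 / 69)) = 197930702376 / 4797919633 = 41.25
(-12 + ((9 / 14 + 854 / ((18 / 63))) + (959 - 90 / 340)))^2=219425728041 / 14161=15495072.95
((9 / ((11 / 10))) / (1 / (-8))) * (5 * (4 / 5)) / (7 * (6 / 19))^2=-28880 / 539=-53.58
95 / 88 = 1.08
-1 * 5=-5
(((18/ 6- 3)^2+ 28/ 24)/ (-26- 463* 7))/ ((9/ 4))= -14/ 88209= -0.00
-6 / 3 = -2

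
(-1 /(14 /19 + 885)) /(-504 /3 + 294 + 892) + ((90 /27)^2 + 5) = 2484128519 /154187298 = 16.11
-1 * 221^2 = -48841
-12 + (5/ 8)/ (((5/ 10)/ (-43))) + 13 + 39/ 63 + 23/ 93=-45035/ 868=-51.88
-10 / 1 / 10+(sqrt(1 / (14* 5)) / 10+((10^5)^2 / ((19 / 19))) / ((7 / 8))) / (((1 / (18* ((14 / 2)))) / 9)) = 81* sqrt(70) / 50+12959999999999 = 12960000000012.55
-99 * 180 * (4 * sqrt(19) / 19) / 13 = -71280 * sqrt(19) / 247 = -1257.90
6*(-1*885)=-5310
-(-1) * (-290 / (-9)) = 290 / 9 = 32.22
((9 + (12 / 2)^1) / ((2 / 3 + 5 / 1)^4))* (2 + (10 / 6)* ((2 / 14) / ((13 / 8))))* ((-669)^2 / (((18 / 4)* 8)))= 5901091785 / 15200822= 388.21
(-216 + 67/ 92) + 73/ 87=-1716319/ 8004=-214.43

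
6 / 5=1.20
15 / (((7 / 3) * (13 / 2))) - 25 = -2185 / 91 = -24.01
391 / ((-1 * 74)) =-391 / 74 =-5.28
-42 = -42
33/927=11/309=0.04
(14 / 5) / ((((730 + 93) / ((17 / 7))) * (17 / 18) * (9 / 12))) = 48 / 4115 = 0.01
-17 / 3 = -5.67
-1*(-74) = 74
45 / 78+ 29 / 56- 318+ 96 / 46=-5271317 / 16744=-314.82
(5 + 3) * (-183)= -1464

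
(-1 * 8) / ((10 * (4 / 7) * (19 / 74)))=-518 / 95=-5.45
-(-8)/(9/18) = 16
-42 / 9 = -14 / 3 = -4.67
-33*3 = -99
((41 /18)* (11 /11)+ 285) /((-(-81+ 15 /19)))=98249 /27432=3.58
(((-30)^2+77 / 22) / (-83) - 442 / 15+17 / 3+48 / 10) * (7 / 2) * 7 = -243089 / 332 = -732.20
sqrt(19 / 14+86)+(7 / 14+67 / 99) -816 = -161335 / 198+sqrt(17122) / 14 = -805.48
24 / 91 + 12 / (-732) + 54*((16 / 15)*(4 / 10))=3231701 / 138775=23.29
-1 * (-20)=20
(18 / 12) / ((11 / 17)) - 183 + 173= -169 / 22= -7.68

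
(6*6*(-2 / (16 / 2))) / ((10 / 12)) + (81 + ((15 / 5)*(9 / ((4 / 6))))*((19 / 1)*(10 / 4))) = 39879 / 20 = 1993.95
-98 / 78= -49 / 39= -1.26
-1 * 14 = -14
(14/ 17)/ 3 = 0.27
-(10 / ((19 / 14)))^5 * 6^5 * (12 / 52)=-1254635827200000 / 32189287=-38976813.22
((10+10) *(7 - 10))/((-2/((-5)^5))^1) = -93750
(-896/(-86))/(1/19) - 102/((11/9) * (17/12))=65768/473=139.04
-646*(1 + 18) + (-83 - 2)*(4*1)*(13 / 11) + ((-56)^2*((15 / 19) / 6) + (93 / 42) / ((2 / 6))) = -35862647 / 2926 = -12256.54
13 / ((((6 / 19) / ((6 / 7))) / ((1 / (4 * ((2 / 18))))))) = 2223 / 28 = 79.39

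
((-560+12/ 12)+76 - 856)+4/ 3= -4013/ 3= -1337.67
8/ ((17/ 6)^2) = 288/ 289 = 1.00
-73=-73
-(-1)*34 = 34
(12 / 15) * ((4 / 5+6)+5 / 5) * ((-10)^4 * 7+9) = 10921404 / 25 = 436856.16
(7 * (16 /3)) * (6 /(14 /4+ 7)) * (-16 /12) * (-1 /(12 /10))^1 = 640 /27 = 23.70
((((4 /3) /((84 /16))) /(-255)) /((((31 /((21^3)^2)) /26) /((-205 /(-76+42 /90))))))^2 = 13478601122748142617600 /356517662281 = 37806264734.58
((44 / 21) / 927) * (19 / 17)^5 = 108948356 / 27640356219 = 0.00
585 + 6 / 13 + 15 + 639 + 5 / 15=1239.79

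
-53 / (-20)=53 / 20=2.65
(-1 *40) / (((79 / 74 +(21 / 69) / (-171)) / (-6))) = 69850080 / 310189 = 225.19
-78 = -78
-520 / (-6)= 260 / 3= 86.67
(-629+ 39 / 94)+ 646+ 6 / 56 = 17.52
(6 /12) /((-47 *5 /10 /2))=-2 /47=-0.04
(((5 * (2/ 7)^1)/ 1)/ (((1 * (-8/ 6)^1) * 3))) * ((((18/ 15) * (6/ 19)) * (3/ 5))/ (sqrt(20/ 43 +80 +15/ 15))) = -54 * sqrt(150629)/ 2329495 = -0.01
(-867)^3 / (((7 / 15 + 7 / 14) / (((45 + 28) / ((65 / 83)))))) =-23692423952502 / 377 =-62844625868.71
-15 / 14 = -1.07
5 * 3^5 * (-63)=-76545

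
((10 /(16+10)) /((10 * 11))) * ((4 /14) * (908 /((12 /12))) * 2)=1816 /1001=1.81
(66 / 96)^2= 121 / 256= 0.47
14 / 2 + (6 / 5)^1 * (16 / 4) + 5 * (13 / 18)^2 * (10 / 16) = 174053 / 12960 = 13.43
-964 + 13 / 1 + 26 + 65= -860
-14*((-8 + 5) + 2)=14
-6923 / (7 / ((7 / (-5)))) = 6923 / 5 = 1384.60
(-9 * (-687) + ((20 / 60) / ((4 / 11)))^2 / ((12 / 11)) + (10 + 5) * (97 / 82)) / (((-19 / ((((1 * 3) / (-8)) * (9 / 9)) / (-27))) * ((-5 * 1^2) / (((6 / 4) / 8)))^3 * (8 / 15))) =0.00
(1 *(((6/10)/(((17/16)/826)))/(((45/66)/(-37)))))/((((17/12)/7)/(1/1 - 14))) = 11747543808/7225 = 1625957.62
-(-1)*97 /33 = 97 /33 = 2.94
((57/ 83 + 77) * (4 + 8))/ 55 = 77376/ 4565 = 16.95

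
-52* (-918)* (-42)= -2004912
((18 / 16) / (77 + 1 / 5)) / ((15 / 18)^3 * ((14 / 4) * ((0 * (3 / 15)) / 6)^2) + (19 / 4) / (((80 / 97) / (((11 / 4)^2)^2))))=230400 / 5207789059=0.00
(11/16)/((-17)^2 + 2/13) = 143/60144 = 0.00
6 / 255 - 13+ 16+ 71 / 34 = 869 / 170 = 5.11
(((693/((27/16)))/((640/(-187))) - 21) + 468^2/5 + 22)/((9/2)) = 5242297/540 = 9707.96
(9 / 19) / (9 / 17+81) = 17 / 2926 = 0.01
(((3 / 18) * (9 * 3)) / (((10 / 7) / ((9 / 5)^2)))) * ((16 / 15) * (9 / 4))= 15309 / 625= 24.49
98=98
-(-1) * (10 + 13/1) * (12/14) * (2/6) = 46/7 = 6.57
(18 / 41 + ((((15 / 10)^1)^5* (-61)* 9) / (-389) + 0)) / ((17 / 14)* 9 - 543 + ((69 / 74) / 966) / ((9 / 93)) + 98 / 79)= -349499517633 / 16629515632168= -0.02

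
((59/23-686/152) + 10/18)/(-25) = 4381/78660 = 0.06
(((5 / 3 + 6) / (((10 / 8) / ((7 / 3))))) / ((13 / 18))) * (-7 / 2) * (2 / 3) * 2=-18032 / 195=-92.47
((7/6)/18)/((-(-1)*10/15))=7/72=0.10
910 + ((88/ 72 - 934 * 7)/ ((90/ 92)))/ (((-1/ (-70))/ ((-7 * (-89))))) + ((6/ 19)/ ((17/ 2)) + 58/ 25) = -190599306363896/ 654075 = -291402830.51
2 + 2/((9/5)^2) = 212/81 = 2.62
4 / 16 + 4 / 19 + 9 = 719 / 76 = 9.46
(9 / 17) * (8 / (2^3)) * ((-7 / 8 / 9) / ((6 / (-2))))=7 / 408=0.02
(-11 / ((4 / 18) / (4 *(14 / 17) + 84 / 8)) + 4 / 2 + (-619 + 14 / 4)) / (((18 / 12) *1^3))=-29383 / 34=-864.21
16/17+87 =1495/17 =87.94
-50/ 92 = -25/ 46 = -0.54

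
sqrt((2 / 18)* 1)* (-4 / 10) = -2 / 15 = -0.13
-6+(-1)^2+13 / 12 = -47 / 12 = -3.92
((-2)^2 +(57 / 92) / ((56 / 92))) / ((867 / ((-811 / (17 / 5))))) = -1139455 / 825384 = -1.38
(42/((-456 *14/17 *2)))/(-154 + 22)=17/40128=0.00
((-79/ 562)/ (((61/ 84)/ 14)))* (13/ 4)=-150969/ 17141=-8.81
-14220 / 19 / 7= -14220 / 133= -106.92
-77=-77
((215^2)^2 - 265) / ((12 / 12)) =2136750360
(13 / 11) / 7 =13 / 77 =0.17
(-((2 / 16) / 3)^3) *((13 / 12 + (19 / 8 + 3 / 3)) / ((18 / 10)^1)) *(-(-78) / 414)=-6955 / 206032896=-0.00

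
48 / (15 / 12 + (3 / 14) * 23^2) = 1344 / 3209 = 0.42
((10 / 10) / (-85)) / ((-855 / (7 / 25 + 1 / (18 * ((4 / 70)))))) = 1127 / 65407500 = 0.00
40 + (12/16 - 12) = 115/4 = 28.75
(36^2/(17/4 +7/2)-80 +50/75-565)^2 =1968785641/8649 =227631.59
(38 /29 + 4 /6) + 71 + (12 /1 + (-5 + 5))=7393 /87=84.98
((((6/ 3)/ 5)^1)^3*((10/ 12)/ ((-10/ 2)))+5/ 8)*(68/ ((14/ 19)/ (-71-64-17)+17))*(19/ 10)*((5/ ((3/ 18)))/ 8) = 2215457/ 126500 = 17.51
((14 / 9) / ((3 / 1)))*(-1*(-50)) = 700 / 27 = 25.93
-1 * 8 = -8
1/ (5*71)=1/ 355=0.00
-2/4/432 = -0.00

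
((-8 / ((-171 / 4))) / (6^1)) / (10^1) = 8 / 2565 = 0.00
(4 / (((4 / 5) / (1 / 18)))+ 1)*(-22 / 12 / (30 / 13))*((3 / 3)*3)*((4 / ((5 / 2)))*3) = -3289 / 225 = -14.62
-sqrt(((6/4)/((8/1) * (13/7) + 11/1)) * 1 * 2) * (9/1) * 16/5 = -144 * sqrt(3801)/905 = -9.81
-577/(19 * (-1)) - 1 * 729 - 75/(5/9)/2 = -29113/38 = -766.13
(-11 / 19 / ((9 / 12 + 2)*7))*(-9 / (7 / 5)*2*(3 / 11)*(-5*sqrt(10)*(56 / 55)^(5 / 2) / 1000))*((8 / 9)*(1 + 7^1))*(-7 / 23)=344064*sqrt(77) / 799764625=0.00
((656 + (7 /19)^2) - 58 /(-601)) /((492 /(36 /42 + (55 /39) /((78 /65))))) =473972377187 /174848002056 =2.71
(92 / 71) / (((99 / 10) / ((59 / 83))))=54280 / 583407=0.09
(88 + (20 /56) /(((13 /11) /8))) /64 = 2057 /1456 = 1.41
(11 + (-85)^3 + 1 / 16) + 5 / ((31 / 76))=-304594433 / 496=-614101.68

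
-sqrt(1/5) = -sqrt(5)/5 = -0.45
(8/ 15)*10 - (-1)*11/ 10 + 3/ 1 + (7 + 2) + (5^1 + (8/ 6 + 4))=863/ 30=28.77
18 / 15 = 6 / 5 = 1.20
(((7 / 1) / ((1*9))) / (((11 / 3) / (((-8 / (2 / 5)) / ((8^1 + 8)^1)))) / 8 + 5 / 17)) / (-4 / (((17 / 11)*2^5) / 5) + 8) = -161840 / 114663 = -1.41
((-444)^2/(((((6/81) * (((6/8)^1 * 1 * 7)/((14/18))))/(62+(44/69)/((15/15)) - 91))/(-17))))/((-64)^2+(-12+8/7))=2550534616/54809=46534.96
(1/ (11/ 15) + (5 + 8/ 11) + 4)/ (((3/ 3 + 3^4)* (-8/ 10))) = -305/ 1804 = -0.17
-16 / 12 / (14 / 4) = -8 / 21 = -0.38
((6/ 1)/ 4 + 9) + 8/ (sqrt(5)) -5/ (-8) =8 * sqrt(5)/ 5 + 89/ 8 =14.70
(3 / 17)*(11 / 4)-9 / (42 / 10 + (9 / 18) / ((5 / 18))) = -69 / 68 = -1.01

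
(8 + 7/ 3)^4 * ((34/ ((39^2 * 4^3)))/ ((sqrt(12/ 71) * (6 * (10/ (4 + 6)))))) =15699857 * sqrt(213)/ 141927552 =1.61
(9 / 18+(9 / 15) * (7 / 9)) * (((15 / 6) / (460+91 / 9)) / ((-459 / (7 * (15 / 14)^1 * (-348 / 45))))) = 841 / 1294686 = 0.00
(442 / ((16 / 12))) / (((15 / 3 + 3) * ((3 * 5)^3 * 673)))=221 / 12114000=0.00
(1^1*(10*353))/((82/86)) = 151790/41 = 3702.20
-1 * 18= -18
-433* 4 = -1732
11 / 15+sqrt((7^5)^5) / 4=11 / 15+13841287201 *sqrt(7) / 4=9155150940.45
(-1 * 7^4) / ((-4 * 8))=2401 / 32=75.03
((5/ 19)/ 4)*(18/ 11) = 45/ 418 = 0.11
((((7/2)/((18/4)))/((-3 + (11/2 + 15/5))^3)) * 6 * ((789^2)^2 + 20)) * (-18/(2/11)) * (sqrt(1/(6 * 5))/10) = -10850907072908 * sqrt(30)/3025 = -19647228341.24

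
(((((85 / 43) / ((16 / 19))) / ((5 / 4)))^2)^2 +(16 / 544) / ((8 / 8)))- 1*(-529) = 8056265803233 / 14878621952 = 541.47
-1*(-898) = 898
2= 2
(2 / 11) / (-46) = -1 / 253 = -0.00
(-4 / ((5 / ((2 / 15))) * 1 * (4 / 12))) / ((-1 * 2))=4 / 25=0.16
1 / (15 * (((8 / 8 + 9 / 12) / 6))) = 8 / 35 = 0.23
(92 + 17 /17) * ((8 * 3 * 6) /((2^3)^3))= 837 /32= 26.16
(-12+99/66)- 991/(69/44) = -88657/138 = -642.44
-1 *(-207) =207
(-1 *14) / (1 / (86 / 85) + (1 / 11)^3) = -1602524 / 113221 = -14.15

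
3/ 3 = 1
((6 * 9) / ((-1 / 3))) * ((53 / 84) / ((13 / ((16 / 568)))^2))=-0.00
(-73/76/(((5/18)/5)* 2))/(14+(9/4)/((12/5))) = -2628/4541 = -0.58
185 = 185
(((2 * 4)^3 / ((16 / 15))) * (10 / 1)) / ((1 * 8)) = 600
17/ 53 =0.32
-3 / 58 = -0.05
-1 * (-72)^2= -5184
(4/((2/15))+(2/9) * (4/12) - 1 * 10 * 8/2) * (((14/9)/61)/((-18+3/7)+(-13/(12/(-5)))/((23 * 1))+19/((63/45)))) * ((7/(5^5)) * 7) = 16914016/16042809375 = 0.00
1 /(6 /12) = 2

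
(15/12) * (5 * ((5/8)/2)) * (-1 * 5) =-625/64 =-9.77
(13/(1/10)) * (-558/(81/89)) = -717340/9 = -79704.44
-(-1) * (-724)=-724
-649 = -649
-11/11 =-1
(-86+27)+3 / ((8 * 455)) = -214757 / 3640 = -59.00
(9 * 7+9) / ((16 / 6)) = 27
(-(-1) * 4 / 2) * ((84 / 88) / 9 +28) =1855 / 33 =56.21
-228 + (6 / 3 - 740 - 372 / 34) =-976.94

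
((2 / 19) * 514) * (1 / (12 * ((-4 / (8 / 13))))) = -514 / 741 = -0.69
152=152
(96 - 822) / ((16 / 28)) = -2541 / 2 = -1270.50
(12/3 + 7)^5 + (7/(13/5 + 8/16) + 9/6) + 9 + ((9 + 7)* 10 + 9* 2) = 9996989/62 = 161241.76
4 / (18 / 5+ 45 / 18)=40 / 61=0.66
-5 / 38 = -0.13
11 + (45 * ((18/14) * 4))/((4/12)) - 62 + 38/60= 135223/210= 643.92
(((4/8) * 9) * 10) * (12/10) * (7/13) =378/13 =29.08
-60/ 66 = -10/ 11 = -0.91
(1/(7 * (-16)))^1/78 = -1/8736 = -0.00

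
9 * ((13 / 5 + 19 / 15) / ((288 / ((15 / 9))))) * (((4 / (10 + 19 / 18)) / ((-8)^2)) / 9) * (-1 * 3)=-29 / 76416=-0.00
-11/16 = -0.69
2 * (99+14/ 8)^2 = 162409/ 8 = 20301.12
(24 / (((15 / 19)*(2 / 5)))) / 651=0.12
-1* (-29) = 29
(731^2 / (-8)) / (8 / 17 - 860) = 9084137 / 116896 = 77.71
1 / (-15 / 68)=-68 / 15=-4.53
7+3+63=73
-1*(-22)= 22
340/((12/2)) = 170/3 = 56.67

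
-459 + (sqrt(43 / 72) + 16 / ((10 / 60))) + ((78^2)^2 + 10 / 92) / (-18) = -1702993145 / 828 + sqrt(86) / 12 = -2056754.23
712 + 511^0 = 713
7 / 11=0.64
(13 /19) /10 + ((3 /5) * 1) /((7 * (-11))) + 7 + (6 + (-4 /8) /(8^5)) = 6261203821 /479395840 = 13.06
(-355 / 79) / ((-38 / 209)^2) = -42955 / 316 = -135.93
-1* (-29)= 29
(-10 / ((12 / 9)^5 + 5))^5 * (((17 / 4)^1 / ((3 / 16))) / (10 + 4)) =-960260424035400000 / 393884152603726393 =-2.44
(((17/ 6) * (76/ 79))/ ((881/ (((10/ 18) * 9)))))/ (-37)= -3230/ 7725489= -0.00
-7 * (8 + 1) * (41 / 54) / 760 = -287 / 4560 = -0.06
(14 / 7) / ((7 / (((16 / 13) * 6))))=192 / 91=2.11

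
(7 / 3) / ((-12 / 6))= -7 / 6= -1.17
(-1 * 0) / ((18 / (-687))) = 0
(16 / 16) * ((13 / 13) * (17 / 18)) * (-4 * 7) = -238 / 9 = -26.44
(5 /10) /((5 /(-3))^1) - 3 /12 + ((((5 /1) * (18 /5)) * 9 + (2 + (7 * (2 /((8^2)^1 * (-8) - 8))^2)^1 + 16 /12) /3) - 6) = 95251801 /608400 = 156.56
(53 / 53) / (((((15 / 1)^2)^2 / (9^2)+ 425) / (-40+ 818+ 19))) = 797 / 1050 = 0.76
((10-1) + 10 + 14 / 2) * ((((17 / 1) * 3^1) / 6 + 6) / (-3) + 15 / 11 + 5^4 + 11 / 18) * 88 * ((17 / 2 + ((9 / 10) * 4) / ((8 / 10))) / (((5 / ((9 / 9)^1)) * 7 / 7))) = 166544768 / 45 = 3700994.84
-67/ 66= -1.02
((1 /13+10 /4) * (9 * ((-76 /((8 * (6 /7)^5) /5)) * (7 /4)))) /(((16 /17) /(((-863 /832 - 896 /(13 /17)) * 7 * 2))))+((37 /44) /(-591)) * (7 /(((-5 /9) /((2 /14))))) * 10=62804746558038549217 /864028459008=72688284.63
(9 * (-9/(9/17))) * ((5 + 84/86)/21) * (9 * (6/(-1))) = 707778/301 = 2351.42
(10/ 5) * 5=10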